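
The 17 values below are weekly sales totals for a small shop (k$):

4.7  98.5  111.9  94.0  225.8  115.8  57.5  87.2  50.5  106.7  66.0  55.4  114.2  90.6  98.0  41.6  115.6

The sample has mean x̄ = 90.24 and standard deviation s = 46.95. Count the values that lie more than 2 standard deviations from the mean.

Cutoffs: x̄ ± 2s = [-3.66, 184.14].
Outside the cutoffs: 225.8.

1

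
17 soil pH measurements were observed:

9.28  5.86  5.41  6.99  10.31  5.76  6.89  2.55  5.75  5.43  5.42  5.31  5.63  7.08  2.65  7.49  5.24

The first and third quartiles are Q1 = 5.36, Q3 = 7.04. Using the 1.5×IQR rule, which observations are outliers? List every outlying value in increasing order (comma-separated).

2.55, 2.65, 10.31

IQR = Q3 − Q1 = 7.04 − 5.36 = 1.68.
Lower fence = Q1 − 1.5·IQR = 5.36 − 2.52 = 2.84.
Upper fence = Q3 + 1.5·IQR = 7.04 + 2.52 = 9.56.
2.55 < 2.84 → outlier.
2.65 < 2.84 → outlier.
10.31 > 9.56 → outlier.
All remaining values lie within [2.84, 9.56].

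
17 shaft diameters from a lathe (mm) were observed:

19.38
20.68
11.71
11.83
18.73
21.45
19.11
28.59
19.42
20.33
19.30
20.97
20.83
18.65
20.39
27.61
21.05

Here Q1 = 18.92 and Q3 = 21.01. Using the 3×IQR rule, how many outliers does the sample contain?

IQR = 2.09; fences at 18.92 − 6.27 = 12.65 and 21.01 + 6.27 = 27.28.
Outside the cutoffs: 11.71, 11.83, 27.61, 28.59.

4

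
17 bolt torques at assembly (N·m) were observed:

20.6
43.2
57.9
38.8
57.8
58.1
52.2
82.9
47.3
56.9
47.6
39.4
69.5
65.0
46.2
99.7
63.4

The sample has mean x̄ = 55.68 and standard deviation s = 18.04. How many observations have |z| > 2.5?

0

Cutoffs: x̄ ± 2.5s = [10.58, 100.78].
Every value lies within the cutoffs.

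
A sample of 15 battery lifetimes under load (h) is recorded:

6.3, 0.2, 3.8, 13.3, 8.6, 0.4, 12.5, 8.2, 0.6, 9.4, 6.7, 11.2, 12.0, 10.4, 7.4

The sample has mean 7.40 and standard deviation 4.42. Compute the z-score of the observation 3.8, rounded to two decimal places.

-0.81

z = (3.8 − 7.40) / 4.42 = -0.81.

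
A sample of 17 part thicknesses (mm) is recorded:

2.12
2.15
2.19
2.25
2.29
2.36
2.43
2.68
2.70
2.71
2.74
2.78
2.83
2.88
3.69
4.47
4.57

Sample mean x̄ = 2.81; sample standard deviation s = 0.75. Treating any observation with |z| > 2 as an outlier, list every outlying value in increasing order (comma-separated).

4.47, 4.57

Cutoffs at x̄ ± 2s: 2.81 ± 2·0.75 = [1.31, 4.31].
4.47: z = 2.21, |z| > 2 → outlier.
4.57: z = 2.35, |z| > 2 → outlier.
Every other value lies within [1.31, 4.31].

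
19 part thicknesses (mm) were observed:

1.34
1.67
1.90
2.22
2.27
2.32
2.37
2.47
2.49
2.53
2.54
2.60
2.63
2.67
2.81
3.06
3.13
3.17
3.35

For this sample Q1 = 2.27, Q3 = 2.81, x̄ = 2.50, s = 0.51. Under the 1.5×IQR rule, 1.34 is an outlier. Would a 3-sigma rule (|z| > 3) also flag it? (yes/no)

z = (1.34 − 2.50) / 0.51 = -2.27.
|z| = 2.27 ≤ 3.

no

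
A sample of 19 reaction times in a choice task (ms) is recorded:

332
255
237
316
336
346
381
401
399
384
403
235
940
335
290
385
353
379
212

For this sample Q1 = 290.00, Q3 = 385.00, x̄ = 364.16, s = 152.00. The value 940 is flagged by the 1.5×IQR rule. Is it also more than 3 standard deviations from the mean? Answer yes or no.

z = (940 − 364.16) / 152.00 = 3.79.
|z| = 3.79 > 3.

yes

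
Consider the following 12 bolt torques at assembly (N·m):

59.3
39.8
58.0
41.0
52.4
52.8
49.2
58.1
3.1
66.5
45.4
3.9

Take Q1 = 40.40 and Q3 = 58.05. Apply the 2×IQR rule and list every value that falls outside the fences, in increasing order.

IQR = Q3 − Q1 = 58.05 − 40.40 = 17.65.
Lower fence = Q1 − 2·IQR = 40.40 − 35.30 = 5.10.
Upper fence = Q3 + 2·IQR = 58.05 + 35.30 = 93.35.
3.1 < 5.10 → outlier.
3.9 < 5.10 → outlier.
All remaining values lie within [5.10, 93.35].

3.1, 3.9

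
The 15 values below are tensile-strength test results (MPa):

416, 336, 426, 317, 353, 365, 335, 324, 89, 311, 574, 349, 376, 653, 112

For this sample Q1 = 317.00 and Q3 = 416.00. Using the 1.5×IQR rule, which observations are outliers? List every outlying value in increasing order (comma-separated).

89, 112, 574, 653

IQR = Q3 − Q1 = 416.00 − 317.00 = 99.00.
Lower fence = Q1 − 1.5·IQR = 317.00 − 148.50 = 168.50.
Upper fence = Q3 + 1.5·IQR = 416.00 + 148.50 = 564.50.
89 < 168.50 → outlier.
112 < 168.50 → outlier.
574 > 564.50 → outlier.
653 > 564.50 → outlier.
All remaining values lie within [168.50, 564.50].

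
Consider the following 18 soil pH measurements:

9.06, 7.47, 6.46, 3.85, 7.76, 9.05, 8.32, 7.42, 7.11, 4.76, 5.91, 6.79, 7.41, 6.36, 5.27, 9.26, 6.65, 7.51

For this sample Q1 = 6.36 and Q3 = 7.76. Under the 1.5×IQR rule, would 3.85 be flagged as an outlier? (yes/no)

yes

IQR = Q3 − Q1 = 7.76 − 6.36 = 1.40.
Lower fence = Q1 − 1.5·IQR = 6.36 − 2.10 = 4.26.
Upper fence = Q3 + 1.5·IQR = 7.76 + 2.10 = 9.86.
3.85 lies below the lower fence.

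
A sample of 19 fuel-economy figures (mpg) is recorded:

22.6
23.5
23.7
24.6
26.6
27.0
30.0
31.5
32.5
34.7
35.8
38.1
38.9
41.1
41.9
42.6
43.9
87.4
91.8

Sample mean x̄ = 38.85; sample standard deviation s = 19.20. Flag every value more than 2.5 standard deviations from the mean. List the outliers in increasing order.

87.4, 91.8

Cutoffs at x̄ ± 2.5s: 38.85 ± 2.5·19.20 = [-9.15, 86.85].
87.4: z = 2.53, |z| > 2.5 → outlier.
91.8: z = 2.76, |z| > 2.5 → outlier.
Every other value lies within [-9.15, 86.85].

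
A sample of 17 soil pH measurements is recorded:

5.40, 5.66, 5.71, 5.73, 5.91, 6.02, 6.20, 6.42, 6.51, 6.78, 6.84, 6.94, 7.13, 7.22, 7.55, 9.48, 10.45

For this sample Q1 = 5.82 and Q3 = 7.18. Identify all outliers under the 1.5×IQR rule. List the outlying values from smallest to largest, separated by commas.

IQR = Q3 − Q1 = 7.18 − 5.82 = 1.36.
Lower fence = Q1 − 1.5·IQR = 5.82 − 2.04 = 3.78.
Upper fence = Q3 + 1.5·IQR = 7.18 + 2.04 = 9.22.
9.48 > 9.22 → outlier.
10.45 > 9.22 → outlier.
All remaining values lie within [3.78, 9.22].

9.48, 10.45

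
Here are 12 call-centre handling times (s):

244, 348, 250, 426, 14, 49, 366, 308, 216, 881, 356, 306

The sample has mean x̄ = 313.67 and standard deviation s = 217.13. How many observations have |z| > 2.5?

Cutoffs: x̄ ± 2.5s = [-229.155, 856.495].
Outside the cutoffs: 881.

1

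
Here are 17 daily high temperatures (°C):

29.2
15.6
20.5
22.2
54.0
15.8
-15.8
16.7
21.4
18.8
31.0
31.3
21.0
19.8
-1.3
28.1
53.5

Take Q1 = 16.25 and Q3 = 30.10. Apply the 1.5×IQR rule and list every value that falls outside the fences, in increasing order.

-15.8, 53.5, 54.0

IQR = Q3 − Q1 = 30.10 − 16.25 = 13.85.
Lower fence = Q1 − 1.5·IQR = 16.25 − 20.775 = -4.525.
Upper fence = Q3 + 1.5·IQR = 30.10 + 20.775 = 50.875.
-15.8 < -4.525 → outlier.
53.5 > 50.875 → outlier.
54.0 > 50.875 → outlier.
All remaining values lie within [-4.525, 50.875].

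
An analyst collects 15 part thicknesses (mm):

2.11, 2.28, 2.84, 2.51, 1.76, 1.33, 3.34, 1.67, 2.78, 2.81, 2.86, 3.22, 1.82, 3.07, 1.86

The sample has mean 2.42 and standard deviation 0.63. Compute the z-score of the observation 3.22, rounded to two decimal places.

1.27

z = (3.22 − 2.42) / 0.63 = 1.27.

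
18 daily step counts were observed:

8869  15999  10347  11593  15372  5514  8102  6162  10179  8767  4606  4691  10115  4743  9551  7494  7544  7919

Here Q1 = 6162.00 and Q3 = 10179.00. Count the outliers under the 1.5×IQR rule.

IQR = 4017.00; fences at 6162.00 − 6025.50 = 136.50 and 10179.00 + 6025.50 = 16204.50.
Every value lies within the cutoffs.

0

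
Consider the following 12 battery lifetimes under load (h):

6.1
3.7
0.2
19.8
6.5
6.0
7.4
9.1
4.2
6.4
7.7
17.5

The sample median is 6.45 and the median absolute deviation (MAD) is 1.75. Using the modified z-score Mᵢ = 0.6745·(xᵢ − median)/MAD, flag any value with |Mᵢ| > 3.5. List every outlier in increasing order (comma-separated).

|Mᵢ| > 3.5 ⇔ |xᵢ − 6.45| > 3.5·1.75/0.6745 = 9.08.
So outliers lie outside [-2.63, 15.53].
17.5: M = 4.26 → outlier.
19.8: M = 5.15 → outlier.

17.5, 19.8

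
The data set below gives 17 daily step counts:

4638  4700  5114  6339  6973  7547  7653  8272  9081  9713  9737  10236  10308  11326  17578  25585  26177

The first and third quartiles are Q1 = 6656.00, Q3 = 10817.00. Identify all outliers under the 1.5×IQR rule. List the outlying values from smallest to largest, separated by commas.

IQR = Q3 − Q1 = 10817.00 − 6656.00 = 4161.00.
Lower fence = Q1 − 1.5·IQR = 6656.00 − 6241.50 = 414.50.
Upper fence = Q3 + 1.5·IQR = 10817.00 + 6241.50 = 17058.50.
17578 > 17058.50 → outlier.
25585 > 17058.50 → outlier.
26177 > 17058.50 → outlier.
All remaining values lie within [414.50, 17058.50].

17578, 25585, 26177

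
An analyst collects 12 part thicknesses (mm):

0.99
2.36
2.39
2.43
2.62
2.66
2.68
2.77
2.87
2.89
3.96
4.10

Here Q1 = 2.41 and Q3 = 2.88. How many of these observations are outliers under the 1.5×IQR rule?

IQR = 0.47; fences at 2.41 − 0.705 = 1.705 and 2.88 + 0.705 = 3.585.
Outside the cutoffs: 0.99, 3.96, 4.10.

3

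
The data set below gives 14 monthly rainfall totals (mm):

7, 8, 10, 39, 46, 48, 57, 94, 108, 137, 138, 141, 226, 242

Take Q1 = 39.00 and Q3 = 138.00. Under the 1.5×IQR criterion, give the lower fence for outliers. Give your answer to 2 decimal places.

-109.50

IQR = Q3 − Q1 = 138.00 − 39.00 = 99.00.
Lower fence = Q1 − 1.5·IQR = 39.00 − 148.50 = -109.50.
Upper fence = Q3 + 1.5·IQR = 138.00 + 148.50 = 286.50.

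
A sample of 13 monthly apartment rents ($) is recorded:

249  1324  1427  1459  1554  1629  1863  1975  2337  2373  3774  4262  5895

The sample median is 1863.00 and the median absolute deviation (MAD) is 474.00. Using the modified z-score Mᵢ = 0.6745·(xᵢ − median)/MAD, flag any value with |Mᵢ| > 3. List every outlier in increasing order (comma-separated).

|Mᵢ| > 3 ⇔ |xᵢ − 1863.00| > 3·474.00/0.6745 = 2108.23.
So outliers lie outside [-245.23, 3971.23].
4262: M = 3.41 → outlier.
5895: M = 5.74 → outlier.

4262, 5895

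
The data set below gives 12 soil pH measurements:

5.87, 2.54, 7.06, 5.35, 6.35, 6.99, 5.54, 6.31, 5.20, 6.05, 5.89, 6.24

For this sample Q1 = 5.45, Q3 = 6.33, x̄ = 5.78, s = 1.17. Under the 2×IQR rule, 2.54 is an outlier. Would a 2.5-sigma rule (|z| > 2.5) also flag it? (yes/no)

yes

z = (2.54 − 5.78) / 1.17 = -2.77.
|z| = 2.77 > 2.5.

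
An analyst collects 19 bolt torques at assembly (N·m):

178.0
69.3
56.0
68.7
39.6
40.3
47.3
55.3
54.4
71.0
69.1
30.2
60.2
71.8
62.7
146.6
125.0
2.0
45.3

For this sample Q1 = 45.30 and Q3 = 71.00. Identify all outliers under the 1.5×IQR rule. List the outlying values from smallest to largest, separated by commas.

2.0, 125.0, 146.6, 178.0

IQR = Q3 − Q1 = 71.00 − 45.30 = 25.70.
Lower fence = Q1 − 1.5·IQR = 45.30 − 38.55 = 6.75.
Upper fence = Q3 + 1.5·IQR = 71.00 + 38.55 = 109.55.
2.0 < 6.75 → outlier.
125.0 > 109.55 → outlier.
146.6 > 109.55 → outlier.
178.0 > 109.55 → outlier.
All remaining values lie within [6.75, 109.55].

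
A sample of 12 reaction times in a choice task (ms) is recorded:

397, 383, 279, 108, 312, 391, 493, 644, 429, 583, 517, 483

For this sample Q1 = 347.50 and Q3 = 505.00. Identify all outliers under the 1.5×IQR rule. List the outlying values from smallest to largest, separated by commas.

IQR = Q3 − Q1 = 505.00 − 347.50 = 157.50.
Lower fence = Q1 − 1.5·IQR = 347.50 − 236.25 = 111.25.
Upper fence = Q3 + 1.5·IQR = 505.00 + 236.25 = 741.25.
108 < 111.25 → outlier.
All remaining values lie within [111.25, 741.25].

108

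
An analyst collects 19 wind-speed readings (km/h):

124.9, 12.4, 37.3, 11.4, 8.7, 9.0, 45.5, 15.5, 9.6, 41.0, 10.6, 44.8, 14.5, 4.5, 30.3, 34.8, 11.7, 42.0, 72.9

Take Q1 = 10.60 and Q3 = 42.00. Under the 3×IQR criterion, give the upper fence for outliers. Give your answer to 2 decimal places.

IQR = Q3 − Q1 = 42.00 − 10.60 = 31.40.
Lower fence = Q1 − 3·IQR = 10.60 − 94.20 = -83.60.
Upper fence = Q3 + 3·IQR = 42.00 + 94.20 = 136.20.

136.20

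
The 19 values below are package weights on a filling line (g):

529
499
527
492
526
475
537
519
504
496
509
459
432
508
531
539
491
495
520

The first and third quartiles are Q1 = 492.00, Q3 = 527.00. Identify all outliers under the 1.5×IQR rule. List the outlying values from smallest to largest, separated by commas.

IQR = Q3 − Q1 = 527.00 − 492.00 = 35.00.
Lower fence = Q1 − 1.5·IQR = 492.00 − 52.50 = 439.50.
Upper fence = Q3 + 1.5·IQR = 527.00 + 52.50 = 579.50.
432 < 439.50 → outlier.
All remaining values lie within [439.50, 579.50].

432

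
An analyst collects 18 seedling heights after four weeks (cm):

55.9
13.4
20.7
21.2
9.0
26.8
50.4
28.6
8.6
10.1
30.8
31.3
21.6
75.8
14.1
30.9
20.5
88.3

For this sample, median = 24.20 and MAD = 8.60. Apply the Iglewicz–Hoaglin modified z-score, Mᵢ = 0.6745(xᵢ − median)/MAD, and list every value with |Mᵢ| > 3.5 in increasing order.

|Mᵢ| > 3.5 ⇔ |xᵢ − 24.20| > 3.5·8.60/0.6745 = 44.63.
So outliers lie outside [-20.43, 68.83].
75.8: M = 4.05 → outlier.
88.3: M = 5.03 → outlier.

75.8, 88.3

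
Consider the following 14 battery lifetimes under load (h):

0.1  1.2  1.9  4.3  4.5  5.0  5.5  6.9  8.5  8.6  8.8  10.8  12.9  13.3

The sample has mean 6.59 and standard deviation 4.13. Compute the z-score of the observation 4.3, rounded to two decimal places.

z = (4.3 − 6.59) / 4.13 = -0.55.

-0.55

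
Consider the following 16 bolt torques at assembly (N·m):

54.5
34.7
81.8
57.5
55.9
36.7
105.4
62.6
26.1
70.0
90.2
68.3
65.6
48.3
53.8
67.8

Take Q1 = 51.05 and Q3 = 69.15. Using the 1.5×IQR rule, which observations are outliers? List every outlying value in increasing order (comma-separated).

105.4

IQR = Q3 − Q1 = 69.15 − 51.05 = 18.10.
Lower fence = Q1 − 1.5·IQR = 51.05 − 27.15 = 23.90.
Upper fence = Q3 + 1.5·IQR = 69.15 + 27.15 = 96.30.
105.4 > 96.30 → outlier.
All remaining values lie within [23.90, 96.30].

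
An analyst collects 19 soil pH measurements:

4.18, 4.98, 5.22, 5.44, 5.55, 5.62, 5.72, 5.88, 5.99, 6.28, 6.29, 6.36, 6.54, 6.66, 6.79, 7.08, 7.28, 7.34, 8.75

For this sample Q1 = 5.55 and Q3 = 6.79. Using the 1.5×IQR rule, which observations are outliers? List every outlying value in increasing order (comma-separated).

8.75

IQR = Q3 − Q1 = 6.79 − 5.55 = 1.24.
Lower fence = Q1 − 1.5·IQR = 5.55 − 1.86 = 3.69.
Upper fence = Q3 + 1.5·IQR = 6.79 + 1.86 = 8.65.
8.75 > 8.65 → outlier.
All remaining values lie within [3.69, 8.65].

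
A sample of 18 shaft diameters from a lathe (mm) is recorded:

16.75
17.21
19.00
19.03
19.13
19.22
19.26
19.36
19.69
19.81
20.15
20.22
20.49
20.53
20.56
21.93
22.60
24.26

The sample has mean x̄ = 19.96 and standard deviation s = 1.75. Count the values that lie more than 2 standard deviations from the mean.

Cutoffs: x̄ ± 2s = [16.46, 23.46].
Outside the cutoffs: 24.26.

1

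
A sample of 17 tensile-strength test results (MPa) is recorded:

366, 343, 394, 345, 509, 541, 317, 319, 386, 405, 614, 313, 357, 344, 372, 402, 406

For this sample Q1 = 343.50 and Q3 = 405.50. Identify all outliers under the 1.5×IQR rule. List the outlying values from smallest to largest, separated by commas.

IQR = Q3 − Q1 = 405.50 − 343.50 = 62.00.
Lower fence = Q1 − 1.5·IQR = 343.50 − 93.00 = 250.50.
Upper fence = Q3 + 1.5·IQR = 405.50 + 93.00 = 498.50.
509 > 498.50 → outlier.
541 > 498.50 → outlier.
614 > 498.50 → outlier.
All remaining values lie within [250.50, 498.50].

509, 541, 614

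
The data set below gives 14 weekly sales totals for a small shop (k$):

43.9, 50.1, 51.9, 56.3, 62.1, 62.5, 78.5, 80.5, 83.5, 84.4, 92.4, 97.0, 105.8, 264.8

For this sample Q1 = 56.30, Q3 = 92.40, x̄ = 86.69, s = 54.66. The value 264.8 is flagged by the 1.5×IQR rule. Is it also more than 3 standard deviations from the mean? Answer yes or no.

yes

z = (264.8 − 86.69) / 54.66 = 3.26.
|z| = 3.26 > 3.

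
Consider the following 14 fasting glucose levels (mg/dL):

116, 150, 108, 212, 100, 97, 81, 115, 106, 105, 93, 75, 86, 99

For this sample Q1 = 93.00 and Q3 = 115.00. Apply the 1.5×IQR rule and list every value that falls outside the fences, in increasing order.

IQR = Q3 − Q1 = 115.00 − 93.00 = 22.00.
Lower fence = Q1 − 1.5·IQR = 93.00 − 33.00 = 60.00.
Upper fence = Q3 + 1.5·IQR = 115.00 + 33.00 = 148.00.
150 > 148.00 → outlier.
212 > 148.00 → outlier.
All remaining values lie within [60.00, 148.00].

150, 212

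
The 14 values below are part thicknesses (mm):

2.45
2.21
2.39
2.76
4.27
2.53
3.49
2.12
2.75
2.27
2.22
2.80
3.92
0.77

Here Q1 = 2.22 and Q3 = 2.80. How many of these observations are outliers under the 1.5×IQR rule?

IQR = 0.58; fences at 2.22 − 0.87 = 1.35 and 2.80 + 0.87 = 3.67.
Outside the cutoffs: 0.77, 3.92, 4.27.

3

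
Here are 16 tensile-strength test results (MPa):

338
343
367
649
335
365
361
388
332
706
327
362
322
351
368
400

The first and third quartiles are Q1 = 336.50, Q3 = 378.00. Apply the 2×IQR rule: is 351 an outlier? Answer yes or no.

no

IQR = Q3 − Q1 = 378.00 − 336.50 = 41.50.
Lower fence = Q1 − 2·IQR = 336.50 − 83.00 = 253.50.
Upper fence = Q3 + 2·IQR = 378.00 + 83.00 = 461.00.
351 lies within [253.50, 461.00].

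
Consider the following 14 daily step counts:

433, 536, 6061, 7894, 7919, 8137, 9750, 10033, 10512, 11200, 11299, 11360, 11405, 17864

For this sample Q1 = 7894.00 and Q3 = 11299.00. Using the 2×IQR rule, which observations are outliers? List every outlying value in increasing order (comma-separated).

IQR = Q3 − Q1 = 11299.00 − 7894.00 = 3405.00.
Lower fence = Q1 − 2·IQR = 7894.00 − 6810.00 = 1084.00.
Upper fence = Q3 + 2·IQR = 11299.00 + 6810.00 = 18109.00.
433 < 1084.00 → outlier.
536 < 1084.00 → outlier.
All remaining values lie within [1084.00, 18109.00].

433, 536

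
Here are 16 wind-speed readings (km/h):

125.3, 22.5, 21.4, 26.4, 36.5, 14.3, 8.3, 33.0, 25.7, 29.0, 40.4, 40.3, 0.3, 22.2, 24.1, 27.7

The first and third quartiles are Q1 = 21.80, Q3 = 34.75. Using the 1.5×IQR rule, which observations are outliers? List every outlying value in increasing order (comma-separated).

IQR = Q3 − Q1 = 34.75 − 21.80 = 12.95.
Lower fence = Q1 − 1.5·IQR = 21.80 − 19.425 = 2.375.
Upper fence = Q3 + 1.5·IQR = 34.75 + 19.425 = 54.175.
0.3 < 2.375 → outlier.
125.3 > 54.175 → outlier.
All remaining values lie within [2.375, 54.175].

0.3, 125.3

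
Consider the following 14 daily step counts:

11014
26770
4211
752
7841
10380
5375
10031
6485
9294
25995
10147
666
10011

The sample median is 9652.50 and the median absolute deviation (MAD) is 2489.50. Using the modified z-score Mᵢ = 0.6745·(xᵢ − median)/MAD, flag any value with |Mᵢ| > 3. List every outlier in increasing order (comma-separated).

|Mᵢ| > 3 ⇔ |xᵢ − 9652.50| > 3·2489.50/0.6745 = 11072.65.
So outliers lie outside [-1420.15, 20725.15].
25995: M = 4.43 → outlier.
26770: M = 4.64 → outlier.

25995, 26770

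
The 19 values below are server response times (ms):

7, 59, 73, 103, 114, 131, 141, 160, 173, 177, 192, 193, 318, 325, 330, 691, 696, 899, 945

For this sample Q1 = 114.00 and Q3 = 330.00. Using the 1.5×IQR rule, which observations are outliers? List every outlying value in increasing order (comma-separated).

IQR = Q3 − Q1 = 330.00 − 114.00 = 216.00.
Lower fence = Q1 − 1.5·IQR = 114.00 − 324.00 = -210.00.
Upper fence = Q3 + 1.5·IQR = 330.00 + 324.00 = 654.00.
691 > 654.00 → outlier.
696 > 654.00 → outlier.
899 > 654.00 → outlier.
945 > 654.00 → outlier.
All remaining values lie within [-210.00, 654.00].

691, 696, 899, 945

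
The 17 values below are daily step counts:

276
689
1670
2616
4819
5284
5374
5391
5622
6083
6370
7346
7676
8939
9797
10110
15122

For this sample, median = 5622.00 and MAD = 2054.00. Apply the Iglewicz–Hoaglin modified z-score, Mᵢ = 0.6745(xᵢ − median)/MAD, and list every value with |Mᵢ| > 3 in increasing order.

15122

|Mᵢ| > 3 ⇔ |xᵢ − 5622.00| > 3·2054.00/0.6745 = 9135.66.
So outliers lie outside [-3513.66, 14757.66].
15122: M = 3.12 → outlier.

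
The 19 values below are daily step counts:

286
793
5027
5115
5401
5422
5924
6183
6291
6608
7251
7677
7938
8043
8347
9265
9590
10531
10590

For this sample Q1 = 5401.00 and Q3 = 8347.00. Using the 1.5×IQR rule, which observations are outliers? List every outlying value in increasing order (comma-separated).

IQR = Q3 − Q1 = 8347.00 − 5401.00 = 2946.00.
Lower fence = Q1 − 1.5·IQR = 5401.00 − 4419.00 = 982.00.
Upper fence = Q3 + 1.5·IQR = 8347.00 + 4419.00 = 12766.00.
286 < 982.00 → outlier.
793 < 982.00 → outlier.
All remaining values lie within [982.00, 12766.00].

286, 793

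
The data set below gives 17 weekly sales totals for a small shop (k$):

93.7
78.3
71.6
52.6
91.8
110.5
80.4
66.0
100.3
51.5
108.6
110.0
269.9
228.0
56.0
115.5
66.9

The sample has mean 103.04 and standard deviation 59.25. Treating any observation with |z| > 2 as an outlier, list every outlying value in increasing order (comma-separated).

Cutoffs at x̄ ± 2s: 103.04 ± 2·59.25 = [-15.46, 221.54].
228.0: z = 2.11, |z| > 2 → outlier.
269.9: z = 2.82, |z| > 2 → outlier.
Every other value lies within [-15.46, 221.54].

228.0, 269.9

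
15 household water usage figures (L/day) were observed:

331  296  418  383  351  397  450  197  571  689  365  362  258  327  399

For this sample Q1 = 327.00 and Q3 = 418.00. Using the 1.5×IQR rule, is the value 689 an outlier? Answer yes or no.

yes

IQR = Q3 − Q1 = 418.00 − 327.00 = 91.00.
Lower fence = Q1 − 1.5·IQR = 327.00 − 136.50 = 190.50.
Upper fence = Q3 + 1.5·IQR = 418.00 + 136.50 = 554.50.
689 lies above the upper fence.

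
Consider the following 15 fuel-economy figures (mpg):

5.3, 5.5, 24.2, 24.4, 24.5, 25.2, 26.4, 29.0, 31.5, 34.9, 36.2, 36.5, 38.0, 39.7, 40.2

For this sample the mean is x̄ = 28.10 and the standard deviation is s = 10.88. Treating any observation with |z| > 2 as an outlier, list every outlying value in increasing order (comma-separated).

5.3, 5.5

Cutoffs at x̄ ± 2s: 28.10 ± 2·10.88 = [6.34, 49.86].
5.3: z = -2.10, |z| > 2 → outlier.
5.5: z = -2.08, |z| > 2 → outlier.
Every other value lies within [6.34, 49.86].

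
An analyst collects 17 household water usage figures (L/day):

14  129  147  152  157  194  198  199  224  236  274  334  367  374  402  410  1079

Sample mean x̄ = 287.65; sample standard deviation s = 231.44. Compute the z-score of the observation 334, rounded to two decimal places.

z = (334 − 287.65) / 231.44 = 0.20.

0.20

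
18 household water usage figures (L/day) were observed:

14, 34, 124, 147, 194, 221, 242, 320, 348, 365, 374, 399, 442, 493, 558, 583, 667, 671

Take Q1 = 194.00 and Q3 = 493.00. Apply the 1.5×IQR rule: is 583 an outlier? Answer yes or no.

no

IQR = Q3 − Q1 = 493.00 − 194.00 = 299.00.
Lower fence = Q1 − 1.5·IQR = 194.00 − 448.50 = -254.50.
Upper fence = Q3 + 1.5·IQR = 493.00 + 448.50 = 941.50.
583 lies within [-254.50, 941.50].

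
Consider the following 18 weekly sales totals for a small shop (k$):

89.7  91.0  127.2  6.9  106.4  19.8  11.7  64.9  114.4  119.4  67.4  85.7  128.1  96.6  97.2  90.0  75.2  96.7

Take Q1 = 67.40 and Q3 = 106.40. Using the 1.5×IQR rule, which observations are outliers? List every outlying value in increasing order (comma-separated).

IQR = Q3 − Q1 = 106.40 − 67.40 = 39.00.
Lower fence = Q1 − 1.5·IQR = 67.40 − 58.50 = 8.90.
Upper fence = Q3 + 1.5·IQR = 106.40 + 58.50 = 164.90.
6.9 < 8.90 → outlier.
All remaining values lie within [8.90, 164.90].

6.9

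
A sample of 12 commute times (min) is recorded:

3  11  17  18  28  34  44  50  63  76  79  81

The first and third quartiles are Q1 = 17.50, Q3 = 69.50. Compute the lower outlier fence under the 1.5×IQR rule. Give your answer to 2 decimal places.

IQR = Q3 − Q1 = 69.50 − 17.50 = 52.00.
Lower fence = Q1 − 1.5·IQR = 17.50 − 78.00 = -60.50.
Upper fence = Q3 + 1.5·IQR = 69.50 + 78.00 = 147.50.

-60.50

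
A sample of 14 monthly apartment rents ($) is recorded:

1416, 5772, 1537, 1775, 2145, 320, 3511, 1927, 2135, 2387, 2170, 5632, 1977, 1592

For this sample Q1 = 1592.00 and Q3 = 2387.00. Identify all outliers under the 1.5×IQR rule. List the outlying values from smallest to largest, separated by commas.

IQR = Q3 − Q1 = 2387.00 − 1592.00 = 795.00.
Lower fence = Q1 − 1.5·IQR = 1592.00 − 1192.50 = 399.50.
Upper fence = Q3 + 1.5·IQR = 2387.00 + 1192.50 = 3579.50.
320 < 399.50 → outlier.
5632 > 3579.50 → outlier.
5772 > 3579.50 → outlier.
All remaining values lie within [399.50, 3579.50].

320, 5632, 5772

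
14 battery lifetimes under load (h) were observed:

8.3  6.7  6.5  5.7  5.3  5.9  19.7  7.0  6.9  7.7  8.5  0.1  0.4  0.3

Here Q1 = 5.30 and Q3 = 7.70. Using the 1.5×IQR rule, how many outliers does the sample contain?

4

IQR = 2.40; fences at 5.30 − 3.60 = 1.70 and 7.70 + 3.60 = 11.30.
Outside the cutoffs: 0.1, 0.3, 0.4, 19.7.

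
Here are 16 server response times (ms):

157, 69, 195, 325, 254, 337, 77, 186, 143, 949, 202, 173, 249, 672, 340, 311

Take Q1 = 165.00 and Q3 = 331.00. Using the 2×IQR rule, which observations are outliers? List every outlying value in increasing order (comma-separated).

672, 949

IQR = Q3 − Q1 = 331.00 − 165.00 = 166.00.
Lower fence = Q1 − 2·IQR = 165.00 − 332.00 = -167.00.
Upper fence = Q3 + 2·IQR = 331.00 + 332.00 = 663.00.
672 > 663.00 → outlier.
949 > 663.00 → outlier.
All remaining values lie within [-167.00, 663.00].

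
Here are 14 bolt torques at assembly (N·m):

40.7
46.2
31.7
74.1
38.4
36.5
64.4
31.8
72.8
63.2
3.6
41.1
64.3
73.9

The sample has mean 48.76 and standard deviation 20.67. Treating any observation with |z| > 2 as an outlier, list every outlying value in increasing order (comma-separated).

3.6

Cutoffs at x̄ ± 2s: 48.76 ± 2·20.67 = [7.42, 90.10].
3.6: z = -2.18, |z| > 2 → outlier.
Every other value lies within [7.42, 90.10].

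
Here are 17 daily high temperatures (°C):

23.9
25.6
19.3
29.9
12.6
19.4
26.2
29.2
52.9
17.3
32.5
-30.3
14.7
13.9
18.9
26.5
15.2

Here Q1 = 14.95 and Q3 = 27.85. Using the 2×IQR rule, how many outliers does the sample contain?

1

IQR = 12.90; fences at 14.95 − 25.80 = -10.85 and 27.85 + 25.80 = 53.65.
Outside the cutoffs: -30.3.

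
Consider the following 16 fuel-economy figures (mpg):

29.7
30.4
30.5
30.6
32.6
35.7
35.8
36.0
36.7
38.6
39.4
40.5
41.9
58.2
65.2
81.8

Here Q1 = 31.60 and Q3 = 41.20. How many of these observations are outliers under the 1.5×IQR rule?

IQR = 9.60; fences at 31.60 − 14.40 = 17.20 and 41.20 + 14.40 = 55.60.
Outside the cutoffs: 58.2, 65.2, 81.8.

3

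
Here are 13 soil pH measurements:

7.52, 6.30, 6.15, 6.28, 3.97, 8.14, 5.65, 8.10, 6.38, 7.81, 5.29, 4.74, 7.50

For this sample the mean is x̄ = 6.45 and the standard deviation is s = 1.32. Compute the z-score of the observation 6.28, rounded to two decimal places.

z = (6.28 − 6.45) / 1.32 = -0.13.

-0.13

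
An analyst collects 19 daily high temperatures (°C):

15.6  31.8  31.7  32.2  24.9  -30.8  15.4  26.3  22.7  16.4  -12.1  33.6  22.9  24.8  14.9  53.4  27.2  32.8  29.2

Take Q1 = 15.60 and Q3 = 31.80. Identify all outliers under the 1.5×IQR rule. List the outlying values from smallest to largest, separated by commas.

-30.8, -12.1

IQR = Q3 − Q1 = 31.80 − 15.60 = 16.20.
Lower fence = Q1 − 1.5·IQR = 15.60 − 24.30 = -8.70.
Upper fence = Q3 + 1.5·IQR = 31.80 + 24.30 = 56.10.
-30.8 < -8.70 → outlier.
-12.1 < -8.70 → outlier.
All remaining values lie within [-8.70, 56.10].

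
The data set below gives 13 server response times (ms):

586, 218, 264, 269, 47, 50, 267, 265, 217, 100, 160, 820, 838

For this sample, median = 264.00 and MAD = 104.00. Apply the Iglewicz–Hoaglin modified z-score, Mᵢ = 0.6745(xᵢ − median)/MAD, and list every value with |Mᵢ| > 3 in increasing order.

820, 838

|Mᵢ| > 3 ⇔ |xᵢ − 264.00| > 3·104.00/0.6745 = 462.56.
So outliers lie outside [-198.56, 726.56].
820: M = 3.61 → outlier.
838: M = 3.72 → outlier.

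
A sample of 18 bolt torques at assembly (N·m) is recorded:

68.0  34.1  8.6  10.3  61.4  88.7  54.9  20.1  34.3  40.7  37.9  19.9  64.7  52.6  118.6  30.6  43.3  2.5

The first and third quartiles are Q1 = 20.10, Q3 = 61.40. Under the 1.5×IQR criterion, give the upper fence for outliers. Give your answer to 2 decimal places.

IQR = Q3 − Q1 = 61.40 − 20.10 = 41.30.
Lower fence = Q1 − 1.5·IQR = 20.10 − 61.95 = -41.85.
Upper fence = Q3 + 1.5·IQR = 61.40 + 61.95 = 123.35.

123.35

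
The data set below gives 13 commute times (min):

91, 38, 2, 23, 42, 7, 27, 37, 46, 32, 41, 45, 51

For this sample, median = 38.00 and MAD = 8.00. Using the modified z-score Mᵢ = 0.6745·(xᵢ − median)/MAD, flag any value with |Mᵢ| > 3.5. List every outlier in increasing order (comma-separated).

91

|Mᵢ| > 3.5 ⇔ |xᵢ − 38.00| > 3.5·8.00/0.6745 = 41.51.
So outliers lie outside [-3.51, 79.51].
91: M = 4.47 → outlier.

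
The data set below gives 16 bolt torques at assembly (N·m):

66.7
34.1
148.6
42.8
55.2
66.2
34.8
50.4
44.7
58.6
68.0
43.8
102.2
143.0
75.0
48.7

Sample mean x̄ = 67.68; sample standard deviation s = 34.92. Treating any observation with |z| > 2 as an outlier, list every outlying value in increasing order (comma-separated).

143.0, 148.6

Cutoffs at x̄ ± 2s: 67.68 ± 2·34.92 = [-2.16, 137.52].
143.0: z = 2.16, |z| > 2 → outlier.
148.6: z = 2.32, |z| > 2 → outlier.
Every other value lies within [-2.16, 137.52].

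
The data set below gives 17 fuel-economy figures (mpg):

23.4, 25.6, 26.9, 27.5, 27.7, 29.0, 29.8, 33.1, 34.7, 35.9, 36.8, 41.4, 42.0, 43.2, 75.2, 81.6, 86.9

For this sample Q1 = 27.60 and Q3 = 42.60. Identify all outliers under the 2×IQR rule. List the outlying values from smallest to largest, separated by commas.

IQR = Q3 − Q1 = 42.60 − 27.60 = 15.00.
Lower fence = Q1 − 2·IQR = 27.60 − 30.00 = -2.40.
Upper fence = Q3 + 2·IQR = 42.60 + 30.00 = 72.60.
75.2 > 72.60 → outlier.
81.6 > 72.60 → outlier.
86.9 > 72.60 → outlier.
All remaining values lie within [-2.40, 72.60].

75.2, 81.6, 86.9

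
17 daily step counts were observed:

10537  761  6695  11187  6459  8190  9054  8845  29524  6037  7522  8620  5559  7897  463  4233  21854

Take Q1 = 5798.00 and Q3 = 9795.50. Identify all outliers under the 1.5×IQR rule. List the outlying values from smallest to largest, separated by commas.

21854, 29524

IQR = Q3 − Q1 = 9795.50 − 5798.00 = 3997.50.
Lower fence = Q1 − 1.5·IQR = 5798.00 − 5996.25 = -198.25.
Upper fence = Q3 + 1.5·IQR = 9795.50 + 5996.25 = 15791.75.
21854 > 15791.75 → outlier.
29524 > 15791.75 → outlier.
All remaining values lie within [-198.25, 15791.75].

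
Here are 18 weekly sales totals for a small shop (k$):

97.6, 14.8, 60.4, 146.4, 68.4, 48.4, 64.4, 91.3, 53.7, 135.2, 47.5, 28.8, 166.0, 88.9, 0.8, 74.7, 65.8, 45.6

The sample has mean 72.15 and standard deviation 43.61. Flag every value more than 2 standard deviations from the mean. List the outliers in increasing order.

Cutoffs at x̄ ± 2s: 72.15 ± 2·43.61 = [-15.07, 159.37].
166.0: z = 2.15, |z| > 2 → outlier.
Every other value lies within [-15.07, 159.37].

166.0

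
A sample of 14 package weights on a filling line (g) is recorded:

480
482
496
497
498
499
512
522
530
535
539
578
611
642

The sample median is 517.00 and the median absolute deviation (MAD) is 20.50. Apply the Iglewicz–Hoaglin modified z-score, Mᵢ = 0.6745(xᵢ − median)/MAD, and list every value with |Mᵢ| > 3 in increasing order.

|Mᵢ| > 3 ⇔ |xᵢ − 517.00| > 3·20.50/0.6745 = 91.18.
So outliers lie outside [425.82, 608.18].
611: M = 3.09 → outlier.
642: M = 4.11 → outlier.

611, 642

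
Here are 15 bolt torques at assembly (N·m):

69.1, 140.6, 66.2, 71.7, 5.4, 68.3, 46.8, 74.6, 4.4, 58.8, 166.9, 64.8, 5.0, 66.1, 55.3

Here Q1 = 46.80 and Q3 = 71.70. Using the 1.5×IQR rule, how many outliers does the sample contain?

5

IQR = 24.90; fences at 46.80 − 37.35 = 9.45 and 71.70 + 37.35 = 109.05.
Outside the cutoffs: 4.4, 5.0, 5.4, 140.6, 166.9.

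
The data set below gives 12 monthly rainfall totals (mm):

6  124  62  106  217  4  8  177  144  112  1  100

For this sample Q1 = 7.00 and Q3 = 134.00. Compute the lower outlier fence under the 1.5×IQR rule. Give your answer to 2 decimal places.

IQR = Q3 − Q1 = 134.00 − 7.00 = 127.00.
Lower fence = Q1 − 1.5·IQR = 7.00 − 190.50 = -183.50.
Upper fence = Q3 + 1.5·IQR = 134.00 + 190.50 = 324.50.

-183.50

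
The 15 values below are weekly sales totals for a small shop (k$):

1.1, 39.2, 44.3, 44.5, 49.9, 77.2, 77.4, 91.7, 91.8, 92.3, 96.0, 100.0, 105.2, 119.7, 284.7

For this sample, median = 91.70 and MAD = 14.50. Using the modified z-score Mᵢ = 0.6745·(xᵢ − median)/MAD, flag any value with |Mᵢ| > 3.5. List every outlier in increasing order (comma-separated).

1.1, 284.7

|Mᵢ| > 3.5 ⇔ |xᵢ − 91.70| > 3.5·14.50/0.6745 = 75.24.
So outliers lie outside [16.46, 166.94].
1.1: M = -4.21 → outlier.
284.7: M = 8.98 → outlier.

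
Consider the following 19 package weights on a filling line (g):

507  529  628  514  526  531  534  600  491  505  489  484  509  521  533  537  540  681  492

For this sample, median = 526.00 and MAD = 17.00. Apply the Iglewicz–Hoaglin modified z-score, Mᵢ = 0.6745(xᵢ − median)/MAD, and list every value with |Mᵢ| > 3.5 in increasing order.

|Mᵢ| > 3.5 ⇔ |xᵢ − 526.00| > 3.5·17.00/0.6745 = 88.21.
So outliers lie outside [437.79, 614.21].
628: M = 4.05 → outlier.
681: M = 6.15 → outlier.

628, 681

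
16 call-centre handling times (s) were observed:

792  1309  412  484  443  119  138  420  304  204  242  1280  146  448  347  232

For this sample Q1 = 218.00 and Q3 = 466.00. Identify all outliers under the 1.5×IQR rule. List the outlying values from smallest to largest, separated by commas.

1280, 1309

IQR = Q3 − Q1 = 466.00 − 218.00 = 248.00.
Lower fence = Q1 − 1.5·IQR = 218.00 − 372.00 = -154.00.
Upper fence = Q3 + 1.5·IQR = 466.00 + 372.00 = 838.00.
1280 > 838.00 → outlier.
1309 > 838.00 → outlier.
All remaining values lie within [-154.00, 838.00].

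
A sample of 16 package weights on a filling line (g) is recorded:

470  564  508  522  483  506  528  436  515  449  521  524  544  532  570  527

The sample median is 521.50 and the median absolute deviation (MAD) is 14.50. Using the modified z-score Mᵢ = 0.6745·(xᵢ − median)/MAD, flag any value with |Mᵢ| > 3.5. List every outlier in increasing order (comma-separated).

436

|Mᵢ| > 3.5 ⇔ |xᵢ − 521.50| > 3.5·14.50/0.6745 = 75.24.
So outliers lie outside [446.26, 596.74].
436: M = -3.98 → outlier.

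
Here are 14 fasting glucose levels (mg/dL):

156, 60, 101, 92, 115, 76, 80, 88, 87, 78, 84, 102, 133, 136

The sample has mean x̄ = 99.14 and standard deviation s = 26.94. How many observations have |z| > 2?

1

Cutoffs: x̄ ± 2s = [45.26, 153.02].
Outside the cutoffs: 156.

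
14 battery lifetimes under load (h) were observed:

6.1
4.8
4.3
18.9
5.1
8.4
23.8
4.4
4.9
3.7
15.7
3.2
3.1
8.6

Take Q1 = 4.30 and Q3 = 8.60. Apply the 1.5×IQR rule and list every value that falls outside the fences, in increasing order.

IQR = Q3 − Q1 = 8.60 − 4.30 = 4.30.
Lower fence = Q1 − 1.5·IQR = 4.30 − 6.45 = -2.15.
Upper fence = Q3 + 1.5·IQR = 8.60 + 6.45 = 15.05.
15.7 > 15.05 → outlier.
18.9 > 15.05 → outlier.
23.8 > 15.05 → outlier.
All remaining values lie within [-2.15, 15.05].

15.7, 18.9, 23.8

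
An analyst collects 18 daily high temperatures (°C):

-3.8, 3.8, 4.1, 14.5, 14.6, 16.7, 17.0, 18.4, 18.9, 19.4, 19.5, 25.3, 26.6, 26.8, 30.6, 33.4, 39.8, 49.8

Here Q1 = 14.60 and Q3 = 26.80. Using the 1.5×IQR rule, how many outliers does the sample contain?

2

IQR = 12.20; fences at 14.60 − 18.30 = -3.70 and 26.80 + 18.30 = 45.10.
Outside the cutoffs: -3.8, 49.8.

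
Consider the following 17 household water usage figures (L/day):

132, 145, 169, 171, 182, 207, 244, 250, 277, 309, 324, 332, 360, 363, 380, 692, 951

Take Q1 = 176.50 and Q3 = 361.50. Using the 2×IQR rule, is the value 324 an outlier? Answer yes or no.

no

IQR = Q3 − Q1 = 361.50 − 176.50 = 185.00.
Lower fence = Q1 − 2·IQR = 176.50 − 370.00 = -193.50.
Upper fence = Q3 + 2·IQR = 361.50 + 370.00 = 731.50.
324 lies within [-193.50, 731.50].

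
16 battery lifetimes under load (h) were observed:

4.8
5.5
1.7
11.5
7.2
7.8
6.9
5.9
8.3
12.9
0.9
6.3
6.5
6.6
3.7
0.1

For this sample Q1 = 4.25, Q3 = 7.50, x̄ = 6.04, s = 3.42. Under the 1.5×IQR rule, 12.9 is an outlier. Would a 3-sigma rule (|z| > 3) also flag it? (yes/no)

z = (12.9 − 6.04) / 3.42 = 2.01.
|z| = 2.01 ≤ 3.

no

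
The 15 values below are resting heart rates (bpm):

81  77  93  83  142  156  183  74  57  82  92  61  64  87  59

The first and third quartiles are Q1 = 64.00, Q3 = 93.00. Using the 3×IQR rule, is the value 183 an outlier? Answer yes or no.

IQR = Q3 − Q1 = 93.00 − 64.00 = 29.00.
Lower fence = Q1 − 3·IQR = 64.00 − 87.00 = -23.00.
Upper fence = Q3 + 3·IQR = 93.00 + 87.00 = 180.00.
183 lies above the upper fence.

yes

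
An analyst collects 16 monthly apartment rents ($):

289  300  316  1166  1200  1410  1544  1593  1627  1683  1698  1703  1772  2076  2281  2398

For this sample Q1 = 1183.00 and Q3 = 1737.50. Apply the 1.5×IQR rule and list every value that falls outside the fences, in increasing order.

289, 300, 316

IQR = Q3 − Q1 = 1737.50 − 1183.00 = 554.50.
Lower fence = Q1 − 1.5·IQR = 1183.00 − 831.75 = 351.25.
Upper fence = Q3 + 1.5·IQR = 1737.50 + 831.75 = 2569.25.
289 < 351.25 → outlier.
300 < 351.25 → outlier.
316 < 351.25 → outlier.
All remaining values lie within [351.25, 2569.25].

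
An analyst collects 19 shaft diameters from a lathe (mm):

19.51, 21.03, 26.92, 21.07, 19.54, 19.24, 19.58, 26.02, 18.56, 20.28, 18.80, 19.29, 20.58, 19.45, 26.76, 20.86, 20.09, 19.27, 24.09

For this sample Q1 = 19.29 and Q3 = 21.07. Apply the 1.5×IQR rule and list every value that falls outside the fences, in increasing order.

IQR = Q3 − Q1 = 21.07 − 19.29 = 1.78.
Lower fence = Q1 − 1.5·IQR = 19.29 − 2.67 = 16.62.
Upper fence = Q3 + 1.5·IQR = 21.07 + 2.67 = 23.74.
24.09 > 23.74 → outlier.
26.02 > 23.74 → outlier.
26.76 > 23.74 → outlier.
26.92 > 23.74 → outlier.
All remaining values lie within [16.62, 23.74].

24.09, 26.02, 26.76, 26.92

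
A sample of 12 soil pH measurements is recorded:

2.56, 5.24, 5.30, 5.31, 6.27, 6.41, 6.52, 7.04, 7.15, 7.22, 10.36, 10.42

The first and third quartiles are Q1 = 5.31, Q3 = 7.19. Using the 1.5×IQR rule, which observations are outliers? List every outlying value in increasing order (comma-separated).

10.36, 10.42

IQR = Q3 − Q1 = 7.19 − 5.31 = 1.88.
Lower fence = Q1 − 1.5·IQR = 5.31 − 2.82 = 2.49.
Upper fence = Q3 + 1.5·IQR = 7.19 + 2.82 = 10.01.
10.36 > 10.01 → outlier.
10.42 > 10.01 → outlier.
All remaining values lie within [2.49, 10.01].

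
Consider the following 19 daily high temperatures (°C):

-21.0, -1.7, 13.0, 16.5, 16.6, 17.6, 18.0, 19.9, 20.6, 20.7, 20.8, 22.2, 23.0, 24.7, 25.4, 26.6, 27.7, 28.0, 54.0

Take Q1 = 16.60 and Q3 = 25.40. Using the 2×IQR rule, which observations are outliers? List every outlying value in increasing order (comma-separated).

IQR = Q3 − Q1 = 25.40 − 16.60 = 8.80.
Lower fence = Q1 − 2·IQR = 16.60 − 17.60 = -1.00.
Upper fence = Q3 + 2·IQR = 25.40 + 17.60 = 43.00.
-21.0 < -1.00 → outlier.
-1.7 < -1.00 → outlier.
54.0 > 43.00 → outlier.
All remaining values lie within [-1.00, 43.00].

-21.0, -1.7, 54.0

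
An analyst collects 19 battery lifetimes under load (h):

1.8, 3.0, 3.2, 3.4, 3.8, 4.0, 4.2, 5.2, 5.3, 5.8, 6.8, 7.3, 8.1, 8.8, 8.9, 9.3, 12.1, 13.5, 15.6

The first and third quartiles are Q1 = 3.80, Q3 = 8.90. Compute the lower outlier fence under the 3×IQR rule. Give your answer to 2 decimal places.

IQR = Q3 − Q1 = 8.90 − 3.80 = 5.10.
Lower fence = Q1 − 3·IQR = 3.80 − 15.30 = -11.50.
Upper fence = Q3 + 3·IQR = 8.90 + 15.30 = 24.20.

-11.50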